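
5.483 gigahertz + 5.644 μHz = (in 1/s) 5.483e+09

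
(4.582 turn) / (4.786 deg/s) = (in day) 0.003989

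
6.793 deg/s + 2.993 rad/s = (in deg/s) 178.3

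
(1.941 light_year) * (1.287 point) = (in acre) 2.06e+09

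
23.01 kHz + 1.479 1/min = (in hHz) 230.1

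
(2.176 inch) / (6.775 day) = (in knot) 1.835e-07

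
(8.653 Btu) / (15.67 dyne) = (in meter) 5.826e+07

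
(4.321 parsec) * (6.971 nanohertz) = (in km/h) 3.346e+09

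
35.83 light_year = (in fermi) 3.39e+32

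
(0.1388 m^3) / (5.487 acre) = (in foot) 2.051e-05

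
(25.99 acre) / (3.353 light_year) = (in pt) 9.399e-09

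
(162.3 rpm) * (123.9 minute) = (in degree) 7.239e+06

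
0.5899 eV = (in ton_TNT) 2.259e-29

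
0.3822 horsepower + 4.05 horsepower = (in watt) 3305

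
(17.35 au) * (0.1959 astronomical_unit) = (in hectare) 7.606e+18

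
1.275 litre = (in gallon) 0.3368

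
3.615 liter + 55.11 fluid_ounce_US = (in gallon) 1.386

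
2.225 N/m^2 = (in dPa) 22.25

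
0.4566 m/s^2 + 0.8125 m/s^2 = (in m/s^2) 1.269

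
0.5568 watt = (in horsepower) 0.0007467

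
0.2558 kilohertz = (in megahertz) 0.0002558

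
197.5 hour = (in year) 0.02255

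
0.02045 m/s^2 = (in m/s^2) 0.02045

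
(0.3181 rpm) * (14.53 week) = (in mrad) 2.927e+08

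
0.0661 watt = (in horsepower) 8.864e-05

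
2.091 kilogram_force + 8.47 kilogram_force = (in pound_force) 23.28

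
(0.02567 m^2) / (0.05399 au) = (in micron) 3.178e-06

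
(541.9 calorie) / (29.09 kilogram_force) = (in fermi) 7.948e+15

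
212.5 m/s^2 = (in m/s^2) 212.5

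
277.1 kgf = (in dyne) 2.717e+08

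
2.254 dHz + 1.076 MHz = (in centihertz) 1.076e+08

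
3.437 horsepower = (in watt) 2563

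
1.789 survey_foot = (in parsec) 1.767e-17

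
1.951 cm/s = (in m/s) 0.01951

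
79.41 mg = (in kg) 7.941e-05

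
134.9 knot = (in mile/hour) 155.2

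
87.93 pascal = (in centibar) 0.08793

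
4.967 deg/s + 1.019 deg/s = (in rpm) 0.9977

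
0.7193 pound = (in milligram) 3.263e+05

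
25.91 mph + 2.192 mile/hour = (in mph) 28.1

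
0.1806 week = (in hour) 30.34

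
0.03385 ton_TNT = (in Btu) 1.342e+05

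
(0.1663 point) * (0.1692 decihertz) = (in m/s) 9.926e-07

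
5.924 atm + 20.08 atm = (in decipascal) 2.635e+07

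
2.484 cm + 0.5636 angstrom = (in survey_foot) 0.0815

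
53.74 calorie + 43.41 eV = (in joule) 224.8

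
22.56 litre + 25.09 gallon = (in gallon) 31.05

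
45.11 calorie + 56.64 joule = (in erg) 2.454e+09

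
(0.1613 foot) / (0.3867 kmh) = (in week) 7.568e-07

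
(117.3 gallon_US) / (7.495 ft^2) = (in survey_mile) 0.0003962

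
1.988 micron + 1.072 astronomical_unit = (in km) 1.604e+08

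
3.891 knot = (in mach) 0.005879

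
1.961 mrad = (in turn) 0.0003121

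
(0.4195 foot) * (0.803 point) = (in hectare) 3.622e-09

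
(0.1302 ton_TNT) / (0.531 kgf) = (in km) 1.046e+05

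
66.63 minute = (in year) 0.0001268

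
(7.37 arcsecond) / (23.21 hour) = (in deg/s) 2.45e-08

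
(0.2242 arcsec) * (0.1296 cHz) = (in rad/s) 1.409e-09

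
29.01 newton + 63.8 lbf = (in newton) 312.8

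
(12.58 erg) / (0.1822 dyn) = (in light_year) 7.298e-17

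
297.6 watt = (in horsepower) 0.3991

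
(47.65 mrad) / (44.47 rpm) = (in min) 0.0001705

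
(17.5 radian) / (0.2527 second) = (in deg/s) 3968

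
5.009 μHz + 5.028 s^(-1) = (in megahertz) 5.028e-06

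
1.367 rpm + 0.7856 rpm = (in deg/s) 12.92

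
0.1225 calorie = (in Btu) 0.0004858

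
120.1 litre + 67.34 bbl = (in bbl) 68.1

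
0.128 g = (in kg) 0.000128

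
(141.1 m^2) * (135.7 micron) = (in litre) 19.15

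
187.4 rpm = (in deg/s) 1124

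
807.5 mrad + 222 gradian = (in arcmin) 1.476e+04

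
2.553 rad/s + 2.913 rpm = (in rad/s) 2.858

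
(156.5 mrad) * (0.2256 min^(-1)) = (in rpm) 0.005619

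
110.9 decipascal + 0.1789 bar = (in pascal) 1.79e+04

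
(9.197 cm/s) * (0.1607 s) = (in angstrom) 1.478e+08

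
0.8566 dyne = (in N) 8.566e-06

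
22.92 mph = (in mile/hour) 22.92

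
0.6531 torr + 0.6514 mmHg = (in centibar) 0.1739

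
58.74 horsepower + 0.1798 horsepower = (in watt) 4.394e+04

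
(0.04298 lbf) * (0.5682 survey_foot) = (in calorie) 0.007914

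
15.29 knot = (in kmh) 28.32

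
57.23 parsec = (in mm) 1.766e+21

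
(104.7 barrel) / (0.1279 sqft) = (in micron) 1.401e+09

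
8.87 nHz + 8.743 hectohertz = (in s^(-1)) 874.3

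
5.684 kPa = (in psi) 0.8244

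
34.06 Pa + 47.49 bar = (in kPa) 4749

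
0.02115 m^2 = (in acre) 5.226e-06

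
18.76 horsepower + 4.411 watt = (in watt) 1.399e+04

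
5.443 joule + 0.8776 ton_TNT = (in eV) 2.292e+28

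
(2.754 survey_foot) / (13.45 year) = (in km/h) 7.124e-09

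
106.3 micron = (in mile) 6.605e-08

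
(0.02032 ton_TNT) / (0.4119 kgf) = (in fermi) 2.105e+22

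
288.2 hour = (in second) 1.038e+06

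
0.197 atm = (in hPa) 199.6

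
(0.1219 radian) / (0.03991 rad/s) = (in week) 5.05e-06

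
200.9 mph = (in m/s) 89.81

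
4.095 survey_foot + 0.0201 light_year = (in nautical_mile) 1.027e+11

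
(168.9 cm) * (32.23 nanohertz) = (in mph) 1.218e-07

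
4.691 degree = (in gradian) 5.212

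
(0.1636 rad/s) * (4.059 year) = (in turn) 3.333e+06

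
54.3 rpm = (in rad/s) 5.686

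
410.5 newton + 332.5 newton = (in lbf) 167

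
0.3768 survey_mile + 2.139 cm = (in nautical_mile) 0.3274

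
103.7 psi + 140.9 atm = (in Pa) 1.499e+07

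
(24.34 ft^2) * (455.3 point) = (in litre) 363.2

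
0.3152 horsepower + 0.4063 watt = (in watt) 235.5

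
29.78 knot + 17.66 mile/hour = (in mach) 0.06818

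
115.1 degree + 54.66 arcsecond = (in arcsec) 4.144e+05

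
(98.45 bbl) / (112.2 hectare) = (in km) 1.395e-08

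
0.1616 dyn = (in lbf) 3.633e-07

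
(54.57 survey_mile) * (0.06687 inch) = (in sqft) 1606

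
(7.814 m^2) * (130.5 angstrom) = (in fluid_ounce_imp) 0.003589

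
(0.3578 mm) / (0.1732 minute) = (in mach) 1.011e-07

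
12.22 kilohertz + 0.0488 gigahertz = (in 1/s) 4.881e+07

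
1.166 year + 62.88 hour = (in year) 1.173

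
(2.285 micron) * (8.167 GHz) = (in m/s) 1.866e+04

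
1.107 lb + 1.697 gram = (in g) 503.8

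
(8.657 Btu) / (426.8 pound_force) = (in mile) 0.002989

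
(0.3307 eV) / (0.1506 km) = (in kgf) 3.588e-23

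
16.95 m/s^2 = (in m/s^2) 16.95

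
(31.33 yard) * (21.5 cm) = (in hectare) 0.0006159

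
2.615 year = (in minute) 1.374e+06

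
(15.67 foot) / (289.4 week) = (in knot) 5.304e-08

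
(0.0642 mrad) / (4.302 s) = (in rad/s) 1.492e-05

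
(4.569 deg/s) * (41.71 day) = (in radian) 2.874e+05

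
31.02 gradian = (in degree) 27.92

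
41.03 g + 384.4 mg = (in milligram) 4.141e+04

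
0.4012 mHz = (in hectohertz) 4.012e-06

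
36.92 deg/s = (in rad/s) 0.6444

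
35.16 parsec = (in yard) 1.186e+18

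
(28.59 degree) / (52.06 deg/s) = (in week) 9.08e-07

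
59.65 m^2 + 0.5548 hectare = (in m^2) 5608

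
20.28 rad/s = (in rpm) 193.7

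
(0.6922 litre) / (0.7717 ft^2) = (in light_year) 1.021e-18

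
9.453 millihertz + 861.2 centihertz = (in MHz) 8.621e-06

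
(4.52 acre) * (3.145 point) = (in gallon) 5361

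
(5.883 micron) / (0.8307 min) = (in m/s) 1.18e-07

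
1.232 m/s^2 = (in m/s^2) 1.232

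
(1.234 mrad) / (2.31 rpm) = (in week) 8.435e-09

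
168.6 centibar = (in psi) 24.45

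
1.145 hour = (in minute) 68.7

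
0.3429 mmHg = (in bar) 0.0004572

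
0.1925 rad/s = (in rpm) 1.838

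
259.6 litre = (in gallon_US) 68.58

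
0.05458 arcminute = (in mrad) 0.01588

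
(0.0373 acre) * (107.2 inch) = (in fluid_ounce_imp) 1.447e+07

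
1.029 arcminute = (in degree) 0.01715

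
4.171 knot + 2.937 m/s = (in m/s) 5.083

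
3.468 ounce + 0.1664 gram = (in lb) 0.2171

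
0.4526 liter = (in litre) 0.4526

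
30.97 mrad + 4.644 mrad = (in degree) 2.041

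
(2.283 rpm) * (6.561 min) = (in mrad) 9.411e+04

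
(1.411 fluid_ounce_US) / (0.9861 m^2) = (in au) 2.829e-16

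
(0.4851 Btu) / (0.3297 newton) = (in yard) 1698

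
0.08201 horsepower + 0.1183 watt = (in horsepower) 0.08217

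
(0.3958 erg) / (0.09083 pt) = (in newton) 0.001235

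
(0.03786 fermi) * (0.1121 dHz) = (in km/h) 1.528e-18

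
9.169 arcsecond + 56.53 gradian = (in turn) 0.1413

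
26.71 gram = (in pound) 0.05889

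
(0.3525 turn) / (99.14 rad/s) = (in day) 2.586e-07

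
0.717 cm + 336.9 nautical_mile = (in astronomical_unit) 4.171e-06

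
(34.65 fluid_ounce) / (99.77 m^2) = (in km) 1.027e-08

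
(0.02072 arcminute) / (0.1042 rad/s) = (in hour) 1.607e-08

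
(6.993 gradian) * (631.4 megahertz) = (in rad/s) 6.936e+07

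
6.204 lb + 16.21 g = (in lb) 6.24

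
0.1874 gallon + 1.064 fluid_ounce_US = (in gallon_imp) 0.163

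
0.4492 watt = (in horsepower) 0.0006024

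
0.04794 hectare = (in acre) 0.1185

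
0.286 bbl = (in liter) 45.47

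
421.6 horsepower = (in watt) 3.144e+05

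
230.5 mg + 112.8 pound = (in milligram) 5.117e+07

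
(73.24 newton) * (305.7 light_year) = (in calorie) 5.063e+19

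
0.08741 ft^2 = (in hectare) 8.121e-07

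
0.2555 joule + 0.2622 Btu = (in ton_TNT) 6.618e-08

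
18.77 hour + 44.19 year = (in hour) 3.871e+05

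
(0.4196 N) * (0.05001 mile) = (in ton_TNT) 8.071e-09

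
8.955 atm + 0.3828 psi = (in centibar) 910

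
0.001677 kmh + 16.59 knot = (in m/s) 8.535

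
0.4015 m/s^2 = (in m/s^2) 0.4015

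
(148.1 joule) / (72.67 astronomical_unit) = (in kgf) 1.389e-12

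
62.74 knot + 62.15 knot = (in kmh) 231.3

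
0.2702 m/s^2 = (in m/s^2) 0.2702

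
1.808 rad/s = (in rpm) 17.27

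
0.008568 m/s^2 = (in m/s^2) 0.008568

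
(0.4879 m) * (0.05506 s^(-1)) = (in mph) 0.06009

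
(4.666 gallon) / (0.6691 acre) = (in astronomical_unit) 4.36e-17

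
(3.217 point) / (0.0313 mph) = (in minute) 0.001352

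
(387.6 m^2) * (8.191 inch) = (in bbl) 507.2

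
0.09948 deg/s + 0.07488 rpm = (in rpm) 0.09146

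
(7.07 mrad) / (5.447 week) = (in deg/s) 1.23e-07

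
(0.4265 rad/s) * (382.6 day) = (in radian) 1.41e+07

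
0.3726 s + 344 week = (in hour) 5.779e+04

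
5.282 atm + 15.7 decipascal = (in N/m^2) 5.352e+05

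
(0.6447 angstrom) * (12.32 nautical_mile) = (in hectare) 1.471e-10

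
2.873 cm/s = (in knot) 0.05585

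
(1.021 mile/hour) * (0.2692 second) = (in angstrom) 1.229e+09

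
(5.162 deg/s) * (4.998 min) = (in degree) 1548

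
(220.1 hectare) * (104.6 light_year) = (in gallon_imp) 4.791e+26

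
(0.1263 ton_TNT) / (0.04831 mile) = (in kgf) 6.931e+05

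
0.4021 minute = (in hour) 0.006702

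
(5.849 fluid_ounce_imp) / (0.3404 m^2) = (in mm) 0.4882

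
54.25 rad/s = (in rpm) 518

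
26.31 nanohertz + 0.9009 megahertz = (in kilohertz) 900.9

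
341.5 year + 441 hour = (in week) 1.781e+04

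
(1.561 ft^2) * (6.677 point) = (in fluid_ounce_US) 11.55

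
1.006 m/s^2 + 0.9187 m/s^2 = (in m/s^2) 1.925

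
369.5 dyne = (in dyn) 369.5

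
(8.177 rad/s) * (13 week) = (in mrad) 6.429e+10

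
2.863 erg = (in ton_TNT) 6.843e-17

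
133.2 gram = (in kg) 0.1332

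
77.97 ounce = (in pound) 4.873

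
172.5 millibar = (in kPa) 17.25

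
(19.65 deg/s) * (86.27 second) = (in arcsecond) 6.103e+06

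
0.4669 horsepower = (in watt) 348.2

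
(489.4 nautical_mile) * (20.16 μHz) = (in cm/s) 1827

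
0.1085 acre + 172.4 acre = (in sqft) 7.514e+06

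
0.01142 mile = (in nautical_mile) 0.009924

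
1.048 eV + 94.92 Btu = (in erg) 1.001e+12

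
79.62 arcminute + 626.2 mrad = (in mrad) 649.4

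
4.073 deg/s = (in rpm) 0.6788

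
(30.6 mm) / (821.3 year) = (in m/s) 1.181e-12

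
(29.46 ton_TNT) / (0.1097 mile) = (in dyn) 6.982e+13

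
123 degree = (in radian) 2.147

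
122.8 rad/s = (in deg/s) 7036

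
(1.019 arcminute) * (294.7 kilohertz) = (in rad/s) 87.35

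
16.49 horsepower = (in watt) 1.23e+04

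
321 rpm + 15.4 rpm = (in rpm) 336.4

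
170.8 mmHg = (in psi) 3.303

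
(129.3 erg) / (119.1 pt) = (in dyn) 30.77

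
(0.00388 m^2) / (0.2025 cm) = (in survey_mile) 0.001191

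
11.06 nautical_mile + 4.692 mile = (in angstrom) 2.803e+14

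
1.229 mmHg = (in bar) 0.001639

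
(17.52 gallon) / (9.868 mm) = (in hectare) 0.0006721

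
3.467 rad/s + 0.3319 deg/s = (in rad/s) 3.473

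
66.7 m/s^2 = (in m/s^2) 66.7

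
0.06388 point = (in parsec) 7.303e-22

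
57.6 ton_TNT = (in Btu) 2.284e+08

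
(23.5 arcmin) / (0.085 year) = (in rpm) 2.435e-08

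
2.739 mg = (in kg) 2.739e-06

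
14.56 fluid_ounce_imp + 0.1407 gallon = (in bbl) 0.005952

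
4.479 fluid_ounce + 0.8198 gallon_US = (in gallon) 0.8548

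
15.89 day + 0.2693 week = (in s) 1.536e+06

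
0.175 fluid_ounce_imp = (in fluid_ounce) 0.1681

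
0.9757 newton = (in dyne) 9.757e+04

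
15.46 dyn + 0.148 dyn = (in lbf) 3.509e-05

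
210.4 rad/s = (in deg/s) 1.206e+04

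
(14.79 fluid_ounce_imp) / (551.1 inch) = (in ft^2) 0.0003231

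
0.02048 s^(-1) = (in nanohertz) 2.048e+07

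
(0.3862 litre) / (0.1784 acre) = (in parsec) 1.734e-23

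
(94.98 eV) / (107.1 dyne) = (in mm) 1.421e-11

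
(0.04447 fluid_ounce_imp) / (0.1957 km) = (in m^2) 6.456e-09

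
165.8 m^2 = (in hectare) 0.01658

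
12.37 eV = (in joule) 1.982e-18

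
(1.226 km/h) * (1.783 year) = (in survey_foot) 6.282e+07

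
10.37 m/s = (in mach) 0.03046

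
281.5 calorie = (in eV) 7.351e+21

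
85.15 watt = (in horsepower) 0.1142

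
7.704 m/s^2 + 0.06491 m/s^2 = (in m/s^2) 7.769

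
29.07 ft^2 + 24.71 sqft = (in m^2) 4.996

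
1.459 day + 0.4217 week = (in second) 3.811e+05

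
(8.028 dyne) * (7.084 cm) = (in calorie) 1.359e-06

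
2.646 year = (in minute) 1.391e+06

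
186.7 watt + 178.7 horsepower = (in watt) 1.334e+05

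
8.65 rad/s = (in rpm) 82.6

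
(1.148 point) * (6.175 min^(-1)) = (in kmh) 0.00015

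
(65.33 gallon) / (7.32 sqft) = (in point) 1031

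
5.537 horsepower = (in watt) 4129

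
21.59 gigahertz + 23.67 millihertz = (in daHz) 2.159e+09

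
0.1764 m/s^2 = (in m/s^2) 0.1764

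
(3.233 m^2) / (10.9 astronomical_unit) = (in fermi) 1983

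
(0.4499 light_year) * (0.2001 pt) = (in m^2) 3.005e+11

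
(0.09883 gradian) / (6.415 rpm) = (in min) 3.852e-05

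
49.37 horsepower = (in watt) 3.682e+04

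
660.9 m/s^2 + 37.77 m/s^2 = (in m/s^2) 698.7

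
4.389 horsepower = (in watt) 3273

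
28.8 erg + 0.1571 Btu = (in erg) 1.657e+09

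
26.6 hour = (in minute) 1596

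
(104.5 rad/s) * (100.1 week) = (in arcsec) 1.305e+15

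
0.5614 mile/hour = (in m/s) 0.251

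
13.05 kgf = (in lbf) 28.77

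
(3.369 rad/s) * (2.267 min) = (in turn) 72.93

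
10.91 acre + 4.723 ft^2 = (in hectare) 4.415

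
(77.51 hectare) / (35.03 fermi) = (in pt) 6.272e+22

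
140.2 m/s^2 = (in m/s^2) 140.2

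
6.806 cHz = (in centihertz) 6.806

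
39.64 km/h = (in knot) 21.4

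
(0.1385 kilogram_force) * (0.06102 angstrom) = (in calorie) 1.981e-12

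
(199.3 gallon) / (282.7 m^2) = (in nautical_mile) 1.441e-06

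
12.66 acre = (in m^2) 5.123e+04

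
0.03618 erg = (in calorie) 8.647e-10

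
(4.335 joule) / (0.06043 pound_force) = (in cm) 1613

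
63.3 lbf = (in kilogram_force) 28.71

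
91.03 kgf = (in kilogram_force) 91.03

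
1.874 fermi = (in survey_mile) 1.164e-18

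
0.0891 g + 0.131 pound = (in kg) 0.05951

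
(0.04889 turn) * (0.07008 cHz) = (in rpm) 0.002056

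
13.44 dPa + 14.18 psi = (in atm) 0.9649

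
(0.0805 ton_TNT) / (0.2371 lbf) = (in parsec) 1.035e-08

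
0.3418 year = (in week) 17.82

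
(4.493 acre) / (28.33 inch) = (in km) 25.27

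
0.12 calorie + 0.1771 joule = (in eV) 4.239e+18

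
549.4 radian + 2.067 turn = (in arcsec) 1.16e+08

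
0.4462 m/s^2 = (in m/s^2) 0.4462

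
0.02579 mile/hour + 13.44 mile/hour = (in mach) 0.01768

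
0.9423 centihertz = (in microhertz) 9423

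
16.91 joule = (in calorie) 4.042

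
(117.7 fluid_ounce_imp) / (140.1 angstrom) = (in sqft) 2.569e+06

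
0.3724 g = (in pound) 0.000821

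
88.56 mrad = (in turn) 0.01409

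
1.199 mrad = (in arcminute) 4.122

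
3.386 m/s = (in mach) 0.009944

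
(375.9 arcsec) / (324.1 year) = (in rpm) 1.703e-12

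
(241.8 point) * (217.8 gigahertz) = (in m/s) 1.858e+10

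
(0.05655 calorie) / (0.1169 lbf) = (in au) 3.042e-12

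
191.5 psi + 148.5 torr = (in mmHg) 1.005e+04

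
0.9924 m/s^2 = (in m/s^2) 0.9924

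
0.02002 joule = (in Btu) 1.898e-05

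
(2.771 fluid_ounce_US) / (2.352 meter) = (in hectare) 3.484e-09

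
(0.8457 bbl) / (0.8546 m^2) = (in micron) 1.573e+05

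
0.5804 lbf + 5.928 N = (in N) 8.51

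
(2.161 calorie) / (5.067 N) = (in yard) 1.951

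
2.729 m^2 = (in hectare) 0.0002729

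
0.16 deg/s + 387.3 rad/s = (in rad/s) 387.3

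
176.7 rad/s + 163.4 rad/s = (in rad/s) 340.1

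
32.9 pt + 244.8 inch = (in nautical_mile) 0.003364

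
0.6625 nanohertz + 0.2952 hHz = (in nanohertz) 2.952e+10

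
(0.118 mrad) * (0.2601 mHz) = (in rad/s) 3.069e-08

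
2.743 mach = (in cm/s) 9.34e+04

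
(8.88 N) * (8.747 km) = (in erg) 7.767e+11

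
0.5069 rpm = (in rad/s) 0.05308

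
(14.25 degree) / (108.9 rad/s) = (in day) 2.643e-08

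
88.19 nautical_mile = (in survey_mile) 101.5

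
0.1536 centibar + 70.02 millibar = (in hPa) 71.56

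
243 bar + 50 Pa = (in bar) 243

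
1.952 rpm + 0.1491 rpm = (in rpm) 2.101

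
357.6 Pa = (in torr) 2.682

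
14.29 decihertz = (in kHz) 0.001429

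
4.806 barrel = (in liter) 764.1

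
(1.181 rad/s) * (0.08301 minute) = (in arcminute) 2.022e+04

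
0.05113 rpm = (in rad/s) 0.005354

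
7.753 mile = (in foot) 4.094e+04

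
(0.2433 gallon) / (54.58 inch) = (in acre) 1.642e-07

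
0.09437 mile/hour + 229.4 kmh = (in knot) 123.9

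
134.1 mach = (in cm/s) 4.566e+06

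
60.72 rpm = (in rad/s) 6.359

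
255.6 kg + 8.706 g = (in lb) 563.5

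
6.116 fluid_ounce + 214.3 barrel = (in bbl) 214.3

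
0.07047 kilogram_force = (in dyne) 6.911e+04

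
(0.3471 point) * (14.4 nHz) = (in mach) 5.178e-15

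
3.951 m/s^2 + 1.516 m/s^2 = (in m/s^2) 5.467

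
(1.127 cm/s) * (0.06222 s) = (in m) 0.0007012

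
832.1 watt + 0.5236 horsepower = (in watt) 1223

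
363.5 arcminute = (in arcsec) 2.181e+04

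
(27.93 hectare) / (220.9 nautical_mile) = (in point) 1935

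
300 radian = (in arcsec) 6.188e+07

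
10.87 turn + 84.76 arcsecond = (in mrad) 6.83e+04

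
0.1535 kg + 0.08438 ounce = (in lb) 0.3437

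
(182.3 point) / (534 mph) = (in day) 3.118e-09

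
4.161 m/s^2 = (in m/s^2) 4.161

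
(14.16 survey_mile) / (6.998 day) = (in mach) 0.0001107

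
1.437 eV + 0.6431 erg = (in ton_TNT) 1.537e-17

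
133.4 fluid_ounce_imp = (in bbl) 0.02384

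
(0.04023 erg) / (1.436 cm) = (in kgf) 2.857e-08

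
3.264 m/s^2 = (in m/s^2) 3.264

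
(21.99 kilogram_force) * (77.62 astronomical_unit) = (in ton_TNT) 5.985e+05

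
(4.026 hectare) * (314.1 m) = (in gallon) 3.341e+09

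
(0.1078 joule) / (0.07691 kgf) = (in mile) 8.881e-05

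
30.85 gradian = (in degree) 27.77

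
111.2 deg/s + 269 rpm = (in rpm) 287.5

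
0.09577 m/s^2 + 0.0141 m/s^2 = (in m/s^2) 0.1099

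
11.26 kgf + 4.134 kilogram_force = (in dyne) 1.51e+07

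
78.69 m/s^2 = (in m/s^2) 78.69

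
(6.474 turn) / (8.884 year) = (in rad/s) 1.452e-07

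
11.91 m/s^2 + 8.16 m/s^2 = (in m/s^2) 20.07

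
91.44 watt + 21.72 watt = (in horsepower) 0.1518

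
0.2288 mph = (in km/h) 0.3682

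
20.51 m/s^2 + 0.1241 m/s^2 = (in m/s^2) 20.63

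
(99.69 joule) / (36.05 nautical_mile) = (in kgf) 0.0001523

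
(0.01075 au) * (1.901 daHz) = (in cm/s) 3.057e+12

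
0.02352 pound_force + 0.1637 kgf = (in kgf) 0.1744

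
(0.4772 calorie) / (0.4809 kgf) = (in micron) 4.234e+05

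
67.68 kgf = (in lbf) 149.2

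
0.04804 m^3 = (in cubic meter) 0.04804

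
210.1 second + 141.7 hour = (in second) 5.103e+05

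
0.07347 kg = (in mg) 7.347e+04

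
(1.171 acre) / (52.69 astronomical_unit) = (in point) 1.704e-06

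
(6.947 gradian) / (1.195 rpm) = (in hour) 0.0002422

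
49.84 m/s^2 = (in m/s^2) 49.84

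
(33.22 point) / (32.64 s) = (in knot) 0.0006979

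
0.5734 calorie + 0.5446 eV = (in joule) 2.399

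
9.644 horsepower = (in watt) 7192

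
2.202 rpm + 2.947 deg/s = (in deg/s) 16.16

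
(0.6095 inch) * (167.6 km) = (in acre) 0.6412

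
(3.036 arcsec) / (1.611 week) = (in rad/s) 1.511e-11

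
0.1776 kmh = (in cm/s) 4.933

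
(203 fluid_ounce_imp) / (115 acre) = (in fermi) 1.239e+07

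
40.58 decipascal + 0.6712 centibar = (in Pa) 675.3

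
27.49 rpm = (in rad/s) 2.879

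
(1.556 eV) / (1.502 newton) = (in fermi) 0.000166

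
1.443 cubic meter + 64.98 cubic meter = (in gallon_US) 1.755e+04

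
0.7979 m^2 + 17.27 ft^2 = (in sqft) 25.86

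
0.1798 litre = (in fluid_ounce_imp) 6.328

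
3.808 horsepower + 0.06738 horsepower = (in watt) 2890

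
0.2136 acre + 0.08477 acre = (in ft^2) 1.3e+04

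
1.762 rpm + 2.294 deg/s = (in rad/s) 0.2246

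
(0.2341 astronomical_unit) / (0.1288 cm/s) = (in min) 4.532e+11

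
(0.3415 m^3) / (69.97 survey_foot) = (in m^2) 0.01601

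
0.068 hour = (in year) 7.763e-06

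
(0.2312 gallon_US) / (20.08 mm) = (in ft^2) 0.4691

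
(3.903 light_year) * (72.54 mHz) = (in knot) 5.207e+15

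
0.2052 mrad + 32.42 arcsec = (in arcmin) 1.246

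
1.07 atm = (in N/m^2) 1.084e+05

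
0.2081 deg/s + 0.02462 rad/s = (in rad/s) 0.02825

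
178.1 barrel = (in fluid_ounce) 9.575e+05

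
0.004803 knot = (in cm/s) 0.2471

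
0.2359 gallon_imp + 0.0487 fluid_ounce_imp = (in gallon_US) 0.2837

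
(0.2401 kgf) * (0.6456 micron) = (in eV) 9.488e+12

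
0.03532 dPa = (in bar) 3.532e-08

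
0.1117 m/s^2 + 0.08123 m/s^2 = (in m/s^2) 0.1929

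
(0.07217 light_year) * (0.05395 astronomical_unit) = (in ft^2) 5.932e+25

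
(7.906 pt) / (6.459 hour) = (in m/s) 1.199e-07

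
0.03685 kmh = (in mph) 0.0229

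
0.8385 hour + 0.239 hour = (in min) 64.65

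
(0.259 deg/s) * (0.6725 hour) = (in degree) 627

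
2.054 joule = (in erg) 2.054e+07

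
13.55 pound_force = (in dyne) 6.027e+06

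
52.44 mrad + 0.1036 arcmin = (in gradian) 3.34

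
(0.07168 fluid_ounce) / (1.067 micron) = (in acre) 0.0004909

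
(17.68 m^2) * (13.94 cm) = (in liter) 2465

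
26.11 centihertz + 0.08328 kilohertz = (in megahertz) 8.354e-05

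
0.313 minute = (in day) 0.0002174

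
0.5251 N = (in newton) 0.5251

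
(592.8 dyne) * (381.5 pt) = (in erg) 7978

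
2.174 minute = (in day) 0.00151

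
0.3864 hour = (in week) 0.0023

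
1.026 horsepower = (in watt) 765.1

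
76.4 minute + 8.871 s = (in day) 0.05316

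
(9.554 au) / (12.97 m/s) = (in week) 1.822e+05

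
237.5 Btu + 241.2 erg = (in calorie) 5.989e+04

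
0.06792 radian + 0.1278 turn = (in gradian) 55.44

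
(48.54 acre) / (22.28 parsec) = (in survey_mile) 1.775e-16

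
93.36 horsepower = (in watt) 6.962e+04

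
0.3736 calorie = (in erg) 1.563e+07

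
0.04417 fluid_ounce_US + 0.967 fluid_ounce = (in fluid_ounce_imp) 1.052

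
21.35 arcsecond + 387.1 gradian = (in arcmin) 2.09e+04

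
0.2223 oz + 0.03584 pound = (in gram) 22.56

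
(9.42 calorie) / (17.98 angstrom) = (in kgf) 2.235e+09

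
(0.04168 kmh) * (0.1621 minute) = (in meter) 0.1126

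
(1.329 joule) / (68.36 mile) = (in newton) 1.208e-05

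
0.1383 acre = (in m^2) 559.7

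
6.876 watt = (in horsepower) 0.009221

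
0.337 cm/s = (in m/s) 0.00337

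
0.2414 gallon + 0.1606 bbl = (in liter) 26.45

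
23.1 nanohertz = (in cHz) 2.31e-06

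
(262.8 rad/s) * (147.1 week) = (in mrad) 2.338e+13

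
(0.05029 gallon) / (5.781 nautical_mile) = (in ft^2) 1.914e-07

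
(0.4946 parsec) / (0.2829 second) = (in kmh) 1.942e+17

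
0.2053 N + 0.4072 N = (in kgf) 0.06246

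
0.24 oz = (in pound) 0.015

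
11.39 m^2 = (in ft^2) 122.6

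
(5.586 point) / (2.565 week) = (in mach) 3.731e-12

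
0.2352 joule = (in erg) 2.352e+06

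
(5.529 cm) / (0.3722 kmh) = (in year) 1.696e-08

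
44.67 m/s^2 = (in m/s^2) 44.67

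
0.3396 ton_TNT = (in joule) 1.421e+09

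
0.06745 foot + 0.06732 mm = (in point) 58.47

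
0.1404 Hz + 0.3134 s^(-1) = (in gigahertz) 4.538e-10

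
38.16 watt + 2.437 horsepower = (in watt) 1855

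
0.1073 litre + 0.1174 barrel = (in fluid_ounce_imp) 660.7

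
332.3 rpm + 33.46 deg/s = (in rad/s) 35.38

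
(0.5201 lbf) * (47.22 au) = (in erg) 1.634e+20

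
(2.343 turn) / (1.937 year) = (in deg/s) 1.381e-05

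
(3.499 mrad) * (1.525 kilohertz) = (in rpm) 50.95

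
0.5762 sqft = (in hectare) 5.353e-06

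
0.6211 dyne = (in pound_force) 1.396e-06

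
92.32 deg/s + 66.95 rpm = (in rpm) 82.34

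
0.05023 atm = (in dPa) 5.09e+04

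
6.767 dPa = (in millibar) 0.006767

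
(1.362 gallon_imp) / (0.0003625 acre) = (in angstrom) 4.221e+07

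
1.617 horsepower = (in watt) 1206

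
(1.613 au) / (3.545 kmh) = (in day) 2.836e+06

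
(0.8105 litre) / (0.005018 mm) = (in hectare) 0.01615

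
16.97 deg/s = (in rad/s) 0.2962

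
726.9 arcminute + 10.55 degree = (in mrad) 395.6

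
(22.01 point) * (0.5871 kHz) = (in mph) 10.2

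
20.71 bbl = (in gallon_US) 869.8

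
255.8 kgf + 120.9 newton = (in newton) 2629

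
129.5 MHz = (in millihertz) 1.295e+11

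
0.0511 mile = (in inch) 3238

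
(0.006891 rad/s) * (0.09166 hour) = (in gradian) 144.8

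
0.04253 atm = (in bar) 0.04309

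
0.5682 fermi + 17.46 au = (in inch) 1.028e+14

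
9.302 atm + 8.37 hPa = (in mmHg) 7076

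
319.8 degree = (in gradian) 355.3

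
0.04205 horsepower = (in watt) 31.36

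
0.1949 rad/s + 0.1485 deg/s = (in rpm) 1.886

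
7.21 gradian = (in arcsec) 2.336e+04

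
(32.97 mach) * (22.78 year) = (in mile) 5.011e+09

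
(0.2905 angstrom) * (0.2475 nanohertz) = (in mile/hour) 1.608e-20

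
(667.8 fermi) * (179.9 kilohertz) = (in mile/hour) 2.687e-07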